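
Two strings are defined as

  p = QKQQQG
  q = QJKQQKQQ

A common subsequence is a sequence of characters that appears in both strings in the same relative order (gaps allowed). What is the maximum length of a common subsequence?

Pick Q at p[1]=q[1] → K at p[2]=q[3] → Q at p[3]=q[5] → Q at p[4]=q[7] → Q at p[5]=q[8]; all 5 characters appear in both, in order, and the DP table's final entry dp[6][8] is also 5, so no common subsequence is longer.

5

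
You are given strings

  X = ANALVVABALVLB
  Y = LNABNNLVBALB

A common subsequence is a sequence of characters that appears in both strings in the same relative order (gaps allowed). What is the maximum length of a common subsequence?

8

Pick A at X[1]=Y[3], N at X[2]=Y[6], L at X[4]=Y[7], V at X[6]=Y[8], B at X[8]=Y[9], A at X[9]=Y[10], L at X[12]=Y[11], B at X[13]=Y[12]; all 8 characters appear in both, in order. The LCS DP gives dp[13][12] = 8, so this is optimal.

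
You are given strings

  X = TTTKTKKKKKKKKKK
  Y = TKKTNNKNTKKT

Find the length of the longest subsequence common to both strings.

6

One common subsequence of length 6: T [1,1]; then T [2,4]; then K [4,7]; then T [5,9]; then K [6,10]; then K [7,11], and the DP table's final entry dp[15][12] is also 6, so no common subsequence is longer.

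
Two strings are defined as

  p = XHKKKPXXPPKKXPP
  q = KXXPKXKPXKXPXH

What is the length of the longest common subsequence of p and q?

One common subsequence of length 8: X at p[1]=q[3] → K at p[3]=q[5] → K at p[5]=q[7] → P at p[6]=q[8] → X at p[7]=q[9] → X at p[8]=q[11] → P at p[10]=q[12] → X at p[13]=q[13]. Since dp[15][14] = 8, nothing longer is possible.

8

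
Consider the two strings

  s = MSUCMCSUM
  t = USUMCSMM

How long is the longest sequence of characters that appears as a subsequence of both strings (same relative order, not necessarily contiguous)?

6

Let dp[i][j] be the LCS length of the first i characters of s and the first j characters of t. dp[i][j] = dp[i-1][j-1]+1 when the i-th and j-th characters match, else max(dp[i-1][j], dp[i][j-1]).
    ·  U  S  U  M  C  S  M  M
 ·  0  0  0  0  0  0  0  0  0
 M  0  0  0  0  1  1  1  1  1
 S  0  0  1  1  1  1  2  2  2
 U  0  1  1  2  2  2  2  2  2
 C  0  1  1  2  2  3  3  3  3
 M  0  1  1  2  3  3  3  4  4
 C  0  1  1  2  3  4  4  4  4
 S  0  1  2  2  3  4  5  5  5
 U  0  1  2  3  3  4  5  5  5
 M  0  1  2  3  4  4  5  6  6
dp[9][8] = 6. One LCS (by backtracking along matches): SUMCSM.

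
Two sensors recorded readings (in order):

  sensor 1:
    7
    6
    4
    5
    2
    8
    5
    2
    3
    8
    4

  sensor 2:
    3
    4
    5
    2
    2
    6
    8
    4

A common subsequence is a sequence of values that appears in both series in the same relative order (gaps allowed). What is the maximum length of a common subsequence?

Let dp[i][j] be the LCS length of the first i values of sensor 1 and the first j values of sensor 2. dp[i][j] = dp[i-1][j-1]+1 when the i-th and j-th values match, else max(dp[i-1][j], dp[i][j-1]).
    ·  3  4  5  2  2  6  8  4
 ·  0  0  0  0  0  0  0  0  0
 7  0  0  0  0  0  0  0  0  0
 6  0  0  0  0  0  0  1  1  1
 4  0  0  1  1  1  1  1  1  2
 5  0  0  1  2  2  2  2  2  2
 2  0  0  1  2  3  3  3  3  3
 8  0  0  1  2  3  3  3  4  4
 5  0  0  1  2  3  3  3  4  4
 2  0  0  1  2  3  4  4  4  4
 3  0  1  1  2  3  4  4  4  4
 8  0  1  1  2  3  4  4  5  5
 4  0  1  2  2  3  4  4  5  6
dp[11][8] = 6. One LCS (by backtracking along matches): 4, 5, 2, 2, 8, 4.

6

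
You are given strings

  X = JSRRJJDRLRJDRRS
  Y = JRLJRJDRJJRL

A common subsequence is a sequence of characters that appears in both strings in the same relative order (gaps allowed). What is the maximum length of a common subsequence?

8

Taking J [1,1]; then R [3,2]; then R [4,5]; then J [6,6]; then D [7,7]; then R [8,8]; then J [11,10]; then R [13,11] gives a common subsequence of length 8. Since dp[15][12] = 8, nothing longer is possible.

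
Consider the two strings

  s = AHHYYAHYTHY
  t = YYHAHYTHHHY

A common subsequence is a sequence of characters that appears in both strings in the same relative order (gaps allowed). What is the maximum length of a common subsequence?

Let dp[i][j] be the LCS length of the first i characters of s and the first j characters of t. dp[i][j] = dp[i-1][j-1]+1 when the i-th and j-th characters match, else max(dp[i-1][j], dp[i][j-1]).
    ·  Y  Y  H  A  H  Y  T  H  H  H  Y
 ·  0  0  0  0  0  0  0  0  0  0  0  0
 A  0  0  0  0  1  1  1  1  1  1  1  1
 H  0  0  0  1  1  2  2  2  2  2  2  2
 H  0  0  0  1  1  2  2  2  3  3  3  3
 Y  0  1  1  1  1  2  3  3  3  3  3  4
 Y  0  1  2  2  2  2  3  3  3  3  3  4
 A  0  1  2  2  3  3  3  3  3  3  3  4
 H  0  1  2  3  3  4  4  4  4  4  4  4
 Y  0  1  2  3  3  4  5  5  5  5  5  5
 T  0  1  2  3  3  4  5  6  6  6  6  6
 H  0  1  2  3  3  4  5  6  7  7  7  7
 Y  0  1  2  3  3  4  5  6  7  7  7  8
dp[11][11] = 8. One LCS (by backtracking along matches): YYAHYTHY.

8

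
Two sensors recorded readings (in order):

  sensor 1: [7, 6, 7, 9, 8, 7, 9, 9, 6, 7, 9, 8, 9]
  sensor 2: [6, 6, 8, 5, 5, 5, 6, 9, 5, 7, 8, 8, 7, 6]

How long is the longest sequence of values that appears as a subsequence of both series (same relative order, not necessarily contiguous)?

5

Pick 6 (sensor 1 #2, sensor 2 #7), then 7 (sensor 1 #3, sensor 2 #10), then 8 (sensor 1 #5, sensor 2 #12), then 7 (sensor 1 #6, sensor 2 #13), then 6 (sensor 1 #9, sensor 2 #14); all 5 values appear in both, in order, and the DP table's final entry dp[13][14] is also 5, so no common subsequence is longer.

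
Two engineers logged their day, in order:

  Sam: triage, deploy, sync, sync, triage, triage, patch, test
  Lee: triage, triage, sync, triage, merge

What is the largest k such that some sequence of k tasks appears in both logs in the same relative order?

3

Match triage (Sam #1, Lee #2), then sync (Sam #4, Lee #3), then triage (Sam #5, Lee #4) — 3 tasks in the same relative order in both. The LCS DP gives dp[8][5] = 3, so this is optimal.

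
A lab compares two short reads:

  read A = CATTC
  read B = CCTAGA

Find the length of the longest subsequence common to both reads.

2

Pick C at read A[1]=read B[2], A at read A[2]=read B[6]; all 2 bases appear in both, in order. Since dp[5][6] = 2, nothing longer is possible.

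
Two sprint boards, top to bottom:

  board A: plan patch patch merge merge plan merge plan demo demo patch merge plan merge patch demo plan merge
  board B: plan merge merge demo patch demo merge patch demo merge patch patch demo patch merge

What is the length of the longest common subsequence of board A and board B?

Match plan [1,1], then merge [5,2], then merge [7,3], then demo [9,4], then demo [10,6], then patch [11,8], then merge [12,10], then patch [15,12], then demo [16,13], then merge [18,15] — 10 tasks in the same relative order in both. The LCS DP gives dp[18][15] = 10, so this is optimal.

10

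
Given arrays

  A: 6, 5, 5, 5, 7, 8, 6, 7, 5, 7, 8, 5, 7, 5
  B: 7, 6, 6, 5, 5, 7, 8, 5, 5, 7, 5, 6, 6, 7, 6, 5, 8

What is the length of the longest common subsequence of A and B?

Pick 6 (A #1, B #3), 5 (A #3, B #4), 5 (A #4, B #5), 7 (A #5, B #6), 8 (A #6, B #7), 5 (A #9, B #9), 7 (A #10, B #10), 5 (A #12, B #11), 7 (A #13, B #14), 5 (A #14, B #16); all 10 values appear in both, in order. The LCS DP gives dp[14][17] = 10, so this is optimal.

10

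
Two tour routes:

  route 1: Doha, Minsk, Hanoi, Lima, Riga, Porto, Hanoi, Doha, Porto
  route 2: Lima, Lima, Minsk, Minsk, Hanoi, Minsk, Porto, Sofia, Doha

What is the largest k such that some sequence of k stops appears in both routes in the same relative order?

Pick Minsk [2,4], then Hanoi [3,5], then Porto [6,7], then Doha [8,9]; all 4 stops appear in both, in order. dp[9][9] = 4 confirms this is the maximum.

4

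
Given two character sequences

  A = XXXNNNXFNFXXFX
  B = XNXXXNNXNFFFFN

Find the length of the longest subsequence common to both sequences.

Pick X at A[1]=B[3], X at A[2]=B[4], X at A[3]=B[5], N at A[4]=B[6], N at A[5]=B[7], N at A[6]=B[9], F at A[8]=B[11], F at A[10]=B[12], F at A[13]=B[13]; all 9 characters appear in both, in order. Since dp[14][14] = 9, nothing longer is possible.

9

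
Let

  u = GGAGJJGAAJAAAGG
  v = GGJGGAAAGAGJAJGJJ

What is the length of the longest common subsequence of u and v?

10

Pick G at u[1]=v[1], then G at u[2]=v[2], then G at u[4]=v[4], then G at u[7]=v[5], then A at u[8]=v[6], then A at u[9]=v[7], then A at u[11]=v[8], then A at u[12]=v[10], then A at u[13]=v[13], then G at u[14]=v[15]; all 10 characters appear in both, in order. Since dp[15][17] = 10, nothing longer is possible.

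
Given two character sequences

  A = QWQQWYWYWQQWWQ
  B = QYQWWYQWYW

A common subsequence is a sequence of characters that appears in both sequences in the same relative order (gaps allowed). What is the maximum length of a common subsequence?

8

Taking Q [1,1]; then Q [4,3]; then W [5,4]; then W [7,5]; then Y [8,6]; then Q [11,7]; then W [12,8]; then W [13,10] gives a common subsequence of length 8, and the DP table's final entry dp[14][10] is also 8, so no common subsequence is longer.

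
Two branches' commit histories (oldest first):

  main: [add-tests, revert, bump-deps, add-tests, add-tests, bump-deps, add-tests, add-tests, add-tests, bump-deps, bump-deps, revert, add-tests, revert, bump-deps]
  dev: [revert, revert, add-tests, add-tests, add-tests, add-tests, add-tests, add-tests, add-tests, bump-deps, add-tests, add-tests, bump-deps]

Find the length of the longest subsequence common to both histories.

Match add-tests [1,4]; then add-tests [4,5]; then add-tests [5,6]; then add-tests [7,7]; then add-tests [8,8]; then add-tests [9,9]; then bump-deps [10,10]; then add-tests [13,12]; then bump-deps [15,13] — 9 commits in the same relative order in both. dp[15][13] = 9 confirms this is the maximum.

9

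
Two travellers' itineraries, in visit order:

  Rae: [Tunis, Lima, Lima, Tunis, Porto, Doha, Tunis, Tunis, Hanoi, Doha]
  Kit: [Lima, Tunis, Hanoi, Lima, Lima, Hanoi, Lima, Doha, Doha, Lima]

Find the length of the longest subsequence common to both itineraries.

5

Match Tunis at Rae[1]=Kit[2], then Lima at Rae[2]=Kit[5], then Lima at Rae[3]=Kit[7], then Doha at Rae[6]=Kit[8], then Doha at Rae[10]=Kit[9] — 5 stops in the same relative order in both. The LCS DP gives dp[10][10] = 5, so this is optimal.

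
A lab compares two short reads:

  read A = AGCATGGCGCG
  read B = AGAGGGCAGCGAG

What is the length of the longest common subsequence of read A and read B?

Let dp[i][j] be the LCS length of the first i bases of read A and the first j bases of read B. dp[i][j] = dp[i-1][j-1]+1 when the i-th and j-th bases match, else max(dp[i-1][j], dp[i][j-1]).
    ·  A  G  A  G  G  G  C  A  G  C  G  A  G
 ·  0  0  0  0  0  0  0  0  0  0  0  0  0  0
 A  0  1  1  1  1  1  1  1  1  1  1  1  1  1
 G  0  1  2  2  2  2  2  2  2  2  2  2  2  2
 C  0  1  2  2  2  2  2  3  3  3  3  3  3  3
 A  0  1  2  3  3  3  3  3  4  4  4  4  4  4
 T  0  1  2  3  3  3  3  3  4  4  4  4  4  4
 G  0  1  2  3  4  4  4  4  4  5  5  5  5  5
 G  0  1  2  3  4  5  5  5  5  5  5  6  6  6
 C  0  1  2  3  4  5  5  6  6  6  6  6  6  6
 G  0  1  2  3  4  5  6  6  6  7  7  7  7  7
 C  0  1  2  3  4  5  6  7  7  7  8  8  8  8
 G  0  1  2  3  4  5  6  7  7  8  8  9  9  9
dp[11][13] = 9. One LCS (by backtracking along matches): AGAGGCGCG.

9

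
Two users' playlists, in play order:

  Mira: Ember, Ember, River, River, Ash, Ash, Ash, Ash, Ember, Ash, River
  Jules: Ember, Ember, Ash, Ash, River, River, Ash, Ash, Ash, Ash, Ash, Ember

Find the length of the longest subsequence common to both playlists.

Pick Ember [1,1], Ember [2,2], River [3,5], River [4,6], Ash [5,8], Ash [6,9], Ash [7,10], Ash [8,11], Ember [9,12]; all 9 songs appear in both, in order. Since dp[11][12] = 9, nothing longer is possible.

9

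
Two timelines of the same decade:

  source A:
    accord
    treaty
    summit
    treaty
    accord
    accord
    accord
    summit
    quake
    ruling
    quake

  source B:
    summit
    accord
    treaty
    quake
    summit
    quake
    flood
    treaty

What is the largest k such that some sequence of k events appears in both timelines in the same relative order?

4

Pick accord at source A[1]=source B[2], then treaty at source A[2]=source B[3], then summit at source A[3]=source B[5], then treaty at source A[4]=source B[8]; all 4 events appear in both, in order. dp[11][8] = 4 confirms this is the maximum.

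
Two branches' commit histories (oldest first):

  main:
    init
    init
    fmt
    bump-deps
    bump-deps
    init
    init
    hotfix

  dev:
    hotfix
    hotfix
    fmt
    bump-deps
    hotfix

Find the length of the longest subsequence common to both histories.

3

One common subsequence of length 3: fmt [3,3] → bump-deps [5,4] → hotfix [8,5], and the DP table's final entry dp[8][5] is also 3, so no common subsequence is longer.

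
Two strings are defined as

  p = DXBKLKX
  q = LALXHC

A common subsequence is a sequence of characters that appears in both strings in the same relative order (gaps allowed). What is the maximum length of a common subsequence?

2

Let dp[i][j] be the LCS length of the first i characters of p and the first j characters of q. dp[i][j] = dp[i-1][j-1]+1 when the i-th and j-th characters match, else max(dp[i-1][j], dp[i][j-1]).
    ·  L  A  L  X  H  C
 ·  0  0  0  0  0  0  0
 D  0  0  0  0  0  0  0
 X  0  0  0  0  1  1  1
 B  0  0  0  0  1  1  1
 K  0  0  0  0  1  1  1
 L  0  1  1  1  1  1  1
 K  0  1  1  1  1  1  1
 X  0  1  1  1  2  2  2
dp[7][6] = 2. One LCS (by backtracking along matches): LX.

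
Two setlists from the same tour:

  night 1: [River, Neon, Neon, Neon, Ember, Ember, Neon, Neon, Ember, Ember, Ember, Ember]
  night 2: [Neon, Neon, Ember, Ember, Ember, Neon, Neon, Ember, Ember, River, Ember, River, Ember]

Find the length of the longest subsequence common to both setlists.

10

One common subsequence of length 10: Neon (night 1 #2, night 2 #1); then Neon (night 1 #3, night 2 #2); then Ember (night 1 #5, night 2 #4); then Ember (night 1 #6, night 2 #5); then Neon (night 1 #7, night 2 #6); then Neon (night 1 #8, night 2 #7); then Ember (night 1 #9, night 2 #8); then Ember (night 1 #10, night 2 #9); then Ember (night 1 #11, night 2 #11); then Ember (night 1 #12, night 2 #13). dp[12][13] = 10 confirms this is the maximum.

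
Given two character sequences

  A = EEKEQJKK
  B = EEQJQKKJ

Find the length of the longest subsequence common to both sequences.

6

Pick E (A #2, B #1), then E (A #4, B #2), then Q (A #5, B #3), then J (A #6, B #4), then K (A #7, B #6), then K (A #8, B #7); all 6 characters appear in both, in order. The LCS DP gives dp[8][8] = 6, so this is optimal.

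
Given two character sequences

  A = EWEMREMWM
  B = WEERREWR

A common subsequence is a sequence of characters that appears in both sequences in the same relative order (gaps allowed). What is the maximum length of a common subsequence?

Let dp[i][j] be the LCS length of the first i characters of A and the first j characters of B. dp[i][j] = dp[i-1][j-1]+1 when the i-th and j-th characters match, else max(dp[i-1][j], dp[i][j-1]).
    ·  W  E  E  R  R  E  W  R
 ·  0  0  0  0  0  0  0  0  0
 E  0  0  1  1  1  1  1  1  1
 W  0  1  1  1  1  1  1  2  2
 E  0  1  2  2  2  2  2  2  2
 M  0  1  2  2  2  2  2  2  2
 R  0  1  2  2  3  3  3  3  3
 E  0  1  2  3  3  3  4  4  4
 M  0  1  2  3  3  3  4  4  4
 W  0  1  2  3  3  3  4  5  5
 M  0  1  2  3  3  3  4  5  5
dp[9][8] = 5. One LCS (by backtracking along matches): EEREW.

5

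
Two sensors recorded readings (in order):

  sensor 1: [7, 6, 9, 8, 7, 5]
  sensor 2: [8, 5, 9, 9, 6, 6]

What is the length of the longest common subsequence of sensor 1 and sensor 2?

2

Pick 8 at sensor 1[4]=sensor 2[1]; then 5 at sensor 1[6]=sensor 2[2]; all 2 values appear in both, in order. Since dp[6][6] = 2, nothing longer is possible.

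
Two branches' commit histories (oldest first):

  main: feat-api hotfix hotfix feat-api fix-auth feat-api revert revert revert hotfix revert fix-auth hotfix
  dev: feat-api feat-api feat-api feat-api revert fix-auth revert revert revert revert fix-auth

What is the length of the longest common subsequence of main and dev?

One common subsequence of length 8: feat-api (main #1, dev #3) → feat-api (main #4, dev #4) → fix-auth (main #5, dev #6) → revert (main #7, dev #7) → revert (main #8, dev #8) → revert (main #9, dev #9) → revert (main #11, dev #10) → fix-auth (main #12, dev #11). The LCS DP gives dp[13][11] = 8, so this is optimal.

8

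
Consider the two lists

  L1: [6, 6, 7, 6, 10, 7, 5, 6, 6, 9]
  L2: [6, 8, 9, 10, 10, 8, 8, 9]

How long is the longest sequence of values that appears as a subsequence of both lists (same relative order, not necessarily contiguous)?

3

Let dp[i][j] be the LCS length of the first i values of L1 and the first j values of L2. dp[i][j] = dp[i-1][j-1]+1 when the i-th and j-th values match, else max(dp[i-1][j], dp[i][j-1]).
    ·  6  8  9 10 10  8  8  9
 ·  0  0  0  0  0  0  0  0  0
 6  0  1  1  1  1  1  1  1  1
 6  0  1  1  1  1  1  1  1  1
 7  0  1  1  1  1  1  1  1  1
 6  0  1  1  1  1  1  1  1  1
10  0  1  1  1  2  2  2  2  2
 7  0  1  1  1  2  2  2  2  2
 5  0  1  1  1  2  2  2  2  2
 6  0  1  1  1  2  2  2  2  2
 6  0  1  1  1  2  2  2  2  2
 9  0  1  1  2  2  2  2  2  3
dp[10][8] = 3. One LCS (by backtracking along matches): 6, 10, 9.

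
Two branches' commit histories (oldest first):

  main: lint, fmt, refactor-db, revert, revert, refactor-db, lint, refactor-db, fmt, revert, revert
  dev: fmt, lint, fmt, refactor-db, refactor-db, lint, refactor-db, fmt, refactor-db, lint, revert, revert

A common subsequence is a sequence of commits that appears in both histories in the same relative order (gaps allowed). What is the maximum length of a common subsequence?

9

Match lint [1,2] → fmt [2,3] → refactor-db [3,4] → refactor-db [6,5] → lint [7,6] → refactor-db [8,7] → fmt [9,8] → revert [10,11] → revert [11,12] — 9 commits in the same relative order in both. Since dp[11][12] = 9, nothing longer is possible.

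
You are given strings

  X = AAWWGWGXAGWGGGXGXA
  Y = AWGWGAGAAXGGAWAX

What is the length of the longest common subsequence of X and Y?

10

One common subsequence of length 10: A [2,1] → W [4,2] → G [5,3] → W [6,4] → G [7,5] → A [9,6] → G [10,7] → G [12,11] → G [13,12] → X [17,16]. The LCS DP gives dp[18][16] = 10, so this is optimal.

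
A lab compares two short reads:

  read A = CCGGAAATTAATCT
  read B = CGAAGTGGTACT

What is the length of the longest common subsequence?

9

Taking C (read A #2, read B #1), G (read A #4, read B #2), A (read A #5, read B #3), A (read A #6, read B #4), T (read A #8, read B #6), T (read A #9, read B #9), A (read A #11, read B #10), C (read A #13, read B #11), T (read A #14, read B #12) gives a common subsequence of length 9. dp[14][12] = 9 confirms this is the maximum.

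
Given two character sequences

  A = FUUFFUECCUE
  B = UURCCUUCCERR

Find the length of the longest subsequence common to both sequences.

Let dp[i][j] be the LCS length of the first i characters of A and the first j characters of B. dp[i][j] = dp[i-1][j-1]+1 when the i-th and j-th characters match, else max(dp[i-1][j], dp[i][j-1]).
    ·  U  U  R  C  C  U  U  C  C  E  R  R
 ·  0  0  0  0  0  0  0  0  0  0  0  0  0
 F  0  0  0  0  0  0  0  0  0  0  0  0  0
 U  0  1  1  1  1  1  1  1  1  1  1  1  1
 U  0  1  2  2  2  2  2  2  2  2  2  2  2
 F  0  1  2  2  2  2  2  2  2  2  2  2  2
 F  0  1  2  2  2  2  2  2  2  2  2  2  2
 U  0  1  2  2  2  2  3  3  3  3  3  3  3
 E  0  1  2  2  2  2  3  3  3  3  4  4  4
 C  0  1  2  2  3  3  3  3  4  4  4  4  4
 C  0  1  2  2  3  4  4  4  4  5  5  5  5
 U  0  1  2  2  3  4  5  5  5  5  5  5  5
 E  0  1  2  2  3  4  5  5  5  5  6  6  6
dp[11][12] = 6. One LCS (by backtracking along matches): UUUCCE.

6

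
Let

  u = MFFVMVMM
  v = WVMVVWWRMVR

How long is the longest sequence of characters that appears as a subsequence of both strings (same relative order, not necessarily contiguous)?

Let dp[i][j] be the LCS length of the first i characters of u and the first j characters of v. dp[i][j] = dp[i-1][j-1]+1 when the i-th and j-th characters match, else max(dp[i-1][j], dp[i][j-1]).
    ·  W  V  M  V  V  W  W  R  M  V  R
 ·  0  0  0  0  0  0  0  0  0  0  0  0
 M  0  0  0  1  1  1  1  1  1  1  1  1
 F  0  0  0  1  1  1  1  1  1  1  1  1
 F  0  0  0  1  1  1  1  1  1  1  1  1
 V  0  0  1  1  2  2  2  2  2  2  2  2
 M  0  0  1  2  2  2  2  2  2  3  3  3
 V  0  0  1  2  3  3  3  3  3  3  4  4
 M  0  0  1  2  3  3  3  3  3  4  4  4
 M  0  0  1  2  3  3  3  3  3  4  4  4
dp[8][11] = 4. One LCS (by backtracking along matches): MVMV.

4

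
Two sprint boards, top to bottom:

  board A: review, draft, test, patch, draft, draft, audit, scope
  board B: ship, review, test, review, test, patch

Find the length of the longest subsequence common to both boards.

3

Taking review [1,4], test [3,5], patch [4,6] gives a common subsequence of length 3. dp[8][6] = 3 confirms this is the maximum.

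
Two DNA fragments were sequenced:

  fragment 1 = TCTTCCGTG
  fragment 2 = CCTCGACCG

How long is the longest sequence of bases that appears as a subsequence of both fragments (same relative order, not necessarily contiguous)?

Let dp[i][j] be the LCS length of the first i bases of fragment 1 and the first j bases of fragment 2. dp[i][j] = dp[i-1][j-1]+1 when the i-th and j-th bases match, else max(dp[i-1][j], dp[i][j-1]).
    ·  C  C  T  C  G  A  C  C  G
 ·  0  0  0  0  0  0  0  0  0  0
 T  0  0  0  1  1  1  1  1  1  1
 C  0  1  1  1  2  2  2  2  2  2
 T  0  1  1  2  2  2  2  2  2  2
 T  0  1  1  2  2  2  2  2  2  2
 C  0  1  2  2  3  3  3  3  3  3
 C  0  1  2  2  3  3  3  4  4  4
 G  0  1  2  2  3  4  4  4  4  5
 T  0  1  2  3  3  4  4  4  4  5
 G  0  1  2  3  3  4  4  4  4  5
dp[9][9] = 5. One LCS (by backtracking along matches): TCCCG.

5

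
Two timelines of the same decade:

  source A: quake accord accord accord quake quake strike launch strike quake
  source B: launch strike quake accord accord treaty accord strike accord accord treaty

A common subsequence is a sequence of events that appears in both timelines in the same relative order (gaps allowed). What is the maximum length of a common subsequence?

One common subsequence of length 5: quake [1,3]; then accord [2,4]; then accord [3,5]; then accord [4,7]; then strike [7,8]. The LCS DP gives dp[10][11] = 5, so this is optimal.

5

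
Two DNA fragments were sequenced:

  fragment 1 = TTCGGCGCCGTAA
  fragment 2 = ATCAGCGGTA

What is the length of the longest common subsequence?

8

Match T at fragment 1[2]=fragment 2[2], C at fragment 1[3]=fragment 2[3], G at fragment 1[5]=fragment 2[5], C at fragment 1[6]=fragment 2[6], G at fragment 1[7]=fragment 2[7], G at fragment 1[10]=fragment 2[8], T at fragment 1[11]=fragment 2[9], A at fragment 1[13]=fragment 2[10] — 8 bases in the same relative order in both. dp[13][10] = 8 confirms this is the maximum.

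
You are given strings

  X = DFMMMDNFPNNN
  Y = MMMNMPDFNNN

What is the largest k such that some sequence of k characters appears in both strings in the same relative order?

8

One common subsequence of length 8: M at X[3]=Y[2], then M at X[4]=Y[3], then M at X[5]=Y[5], then D at X[6]=Y[7], then F at X[8]=Y[8], then N at X[10]=Y[9], then N at X[11]=Y[10], then N at X[12]=Y[11], and the DP table's final entry dp[12][11] is also 8, so no common subsequence is longer.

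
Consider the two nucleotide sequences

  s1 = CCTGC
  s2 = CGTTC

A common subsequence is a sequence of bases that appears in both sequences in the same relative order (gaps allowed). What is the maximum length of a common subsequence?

3

One common subsequence of length 3: C (s1 #1, s2 #1); then T (s1 #3, s2 #4); then C (s1 #5, s2 #5). The LCS DP gives dp[5][5] = 3, so this is optimal.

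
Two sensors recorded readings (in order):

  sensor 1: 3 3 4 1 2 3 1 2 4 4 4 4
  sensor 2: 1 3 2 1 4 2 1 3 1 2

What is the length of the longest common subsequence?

One common subsequence of length 6: 3 (sensor 1 #1, sensor 2 #2), 4 (sensor 1 #3, sensor 2 #5), 1 (sensor 1 #4, sensor 2 #7), 3 (sensor 1 #6, sensor 2 #8), 1 (sensor 1 #7, sensor 2 #9), 2 (sensor 1 #8, sensor 2 #10), and the DP table's final entry dp[12][10] is also 6, so no common subsequence is longer.

6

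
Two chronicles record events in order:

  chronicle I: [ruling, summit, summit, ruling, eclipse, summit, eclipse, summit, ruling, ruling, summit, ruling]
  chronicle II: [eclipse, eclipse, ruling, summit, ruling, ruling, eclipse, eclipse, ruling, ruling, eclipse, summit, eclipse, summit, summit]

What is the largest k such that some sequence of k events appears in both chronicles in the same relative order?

8

Taking ruling (chronicle I #1, chronicle II #3), summit (chronicle I #2, chronicle II #4), ruling (chronicle I #4, chronicle II #10), eclipse (chronicle I #5, chronicle II #11), summit (chronicle I #6, chronicle II #12), eclipse (chronicle I #7, chronicle II #13), summit (chronicle I #8, chronicle II #14), summit (chronicle I #11, chronicle II #15) gives a common subsequence of length 8. dp[12][15] = 8 confirms this is the maximum.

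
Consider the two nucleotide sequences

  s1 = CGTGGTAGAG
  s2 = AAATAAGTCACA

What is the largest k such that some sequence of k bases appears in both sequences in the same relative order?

Let dp[i][j] be the LCS length of the first i bases of s1 and the first j bases of s2. dp[i][j] = dp[i-1][j-1]+1 when the i-th and j-th bases match, else max(dp[i-1][j], dp[i][j-1]).
    ·  A  A  A  T  A  A  G  T  C  A  C  A
 ·  0  0  0  0  0  0  0  0  0  0  0  0  0
 C  0  0  0  0  0  0  0  0  0  1  1  1  1
 G  0  0  0  0  0  0  0  1  1  1  1  1  1
 T  0  0  0  0  1  1  1  1  2  2  2  2  2
 G  0  0  0  0  1  1  1  2  2  2  2  2  2
 G  0  0  0  0  1  1  1  2  2  2  2  2  2
 T  0  0  0  0  1  1  1  2  3  3  3  3  3
 A  0  1  1  1  1  2  2  2  3  3  4  4  4
 G  0  1  1  1  1  2  2  3  3  3  4  4  4
 A  0  1  2  2  2  2  3  3  3  3  4  4  5
 G  0  1  2  2  2  2  3  4  4  4  4  4  5
dp[10][12] = 5. One LCS (by backtracking along matches): TGTAA.

5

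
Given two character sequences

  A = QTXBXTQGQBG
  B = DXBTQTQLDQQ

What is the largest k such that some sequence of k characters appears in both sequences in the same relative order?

Let dp[i][j] be the LCS length of the first i characters of A and the first j characters of B. dp[i][j] = dp[i-1][j-1]+1 when the i-th and j-th characters match, else max(dp[i-1][j], dp[i][j-1]).
    ·  D  X  B  T  Q  T  Q  L  D  Q  Q
 ·  0  0  0  0  0  0  0  0  0  0  0  0
 Q  0  0  0  0  0  1  1  1  1  1  1  1
 T  0  0  0  0  1  1  2  2  2  2  2  2
 X  0  0  1  1  1  1  2  2  2  2  2  2
 B  0  0  1  2  2  2  2  2  2  2  2  2
 X  0  0  1  2  2  2  2  2  2  2  2  2
 T  0  0  1  2  3  3  3  3  3  3  3  3
 Q  0  0  1  2  3  4  4  4  4  4  4  4
 G  0  0  1  2  3  4  4  4  4  4  4  4
 Q  0  0  1  2  3  4  4  5  5  5  5  5
 B  0  0  1  2  3  4  4  5  5  5  5  5
 G  0  0  1  2  3  4  4  5  5  5  5  5
dp[11][11] = 5. One LCS (by backtracking along matches): XBTQQ.

5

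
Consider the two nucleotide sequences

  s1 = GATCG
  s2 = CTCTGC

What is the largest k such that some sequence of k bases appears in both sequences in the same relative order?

3

Let dp[i][j] be the LCS length of the first i bases of s1 and the first j bases of s2. dp[i][j] = dp[i-1][j-1]+1 when the i-th and j-th bases match, else max(dp[i-1][j], dp[i][j-1]).
    ·  C  T  C  T  G  C
 ·  0  0  0  0  0  0  0
 G  0  0  0  0  0  1  1
 A  0  0  0  0  0  1  1
 T  0  0  1  1  1  1  1
 C  0  1  1  2  2  2  2
 G  0  1  1  2  2  3  3
dp[5][6] = 3. One LCS (by backtracking along matches): TCG.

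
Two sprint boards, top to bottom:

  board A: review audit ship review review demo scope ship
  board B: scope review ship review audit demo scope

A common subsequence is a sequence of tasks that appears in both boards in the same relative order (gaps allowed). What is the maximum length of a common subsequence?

One common subsequence of length 5: review (board A #1, board B #2) → ship (board A #3, board B #3) → review (board A #4, board B #4) → demo (board A #6, board B #6) → scope (board A #7, board B #7). dp[8][7] = 5 confirms this is the maximum.

5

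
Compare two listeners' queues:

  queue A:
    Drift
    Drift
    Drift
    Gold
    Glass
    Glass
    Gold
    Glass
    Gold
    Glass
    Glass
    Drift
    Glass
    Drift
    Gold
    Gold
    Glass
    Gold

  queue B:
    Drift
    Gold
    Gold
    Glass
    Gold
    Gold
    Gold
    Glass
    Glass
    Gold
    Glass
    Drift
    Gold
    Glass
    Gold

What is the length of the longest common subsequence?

Match Drift at queue A[1]=queue B[1], then Gold at queue A[4]=queue B[3], then Glass at queue A[5]=queue B[4], then Gold at queue A[7]=queue B[6], then Gold at queue A[9]=queue B[7], then Glass at queue A[10]=queue B[8], then Glass at queue A[11]=queue B[9], then Glass at queue A[13]=queue B[11], then Drift at queue A[14]=queue B[12], then Gold at queue A[16]=queue B[13], then Glass at queue A[17]=queue B[14], then Gold at queue A[18]=queue B[15] — 12 songs in the same relative order in both. dp[18][15] = 12 confirms this is the maximum.

12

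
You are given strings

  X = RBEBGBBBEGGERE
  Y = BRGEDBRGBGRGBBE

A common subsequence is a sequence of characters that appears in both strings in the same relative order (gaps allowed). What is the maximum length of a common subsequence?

8

Pick R (X #1, Y #2), then E (X #3, Y #4), then B (X #4, Y #6), then G (X #5, Y #8), then B (X #6, Y #9), then B (X #7, Y #13), then B (X #8, Y #14), then E (X #14, Y #15); all 8 characters appear in both, in order, and the DP table's final entry dp[14][15] is also 8, so no common subsequence is longer.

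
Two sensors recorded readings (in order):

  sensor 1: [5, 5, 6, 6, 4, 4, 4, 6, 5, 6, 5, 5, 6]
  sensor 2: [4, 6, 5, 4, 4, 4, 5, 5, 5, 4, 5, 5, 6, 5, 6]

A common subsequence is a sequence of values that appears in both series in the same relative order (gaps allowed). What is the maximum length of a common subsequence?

Taking 5 [1,3], 4 [5,5], 4 [6,6], 4 [7,10], 5 [9,12], 6 [10,13], 5 [12,14], 6 [13,15] gives a common subsequence of length 8. dp[13][15] = 8 confirms this is the maximum.

8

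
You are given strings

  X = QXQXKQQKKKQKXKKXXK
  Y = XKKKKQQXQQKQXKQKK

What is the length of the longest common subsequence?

One common subsequence of length 11: Q at X[1]=Y[6]; then Q at X[3]=Y[7]; then X at X[4]=Y[8]; then Q at X[6]=Y[9]; then Q at X[7]=Y[10]; then K at X[10]=Y[11]; then Q at X[11]=Y[12]; then X at X[13]=Y[13]; then K at X[14]=Y[14]; then K at X[15]=Y[16]; then K at X[18]=Y[17], and the DP table's final entry dp[18][17] is also 11, so no common subsequence is longer.

11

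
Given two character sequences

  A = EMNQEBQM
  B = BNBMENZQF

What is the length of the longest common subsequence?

3

Let dp[i][j] be the LCS length of the first i characters of A and the first j characters of B. dp[i][j] = dp[i-1][j-1]+1 when the i-th and j-th characters match, else max(dp[i-1][j], dp[i][j-1]).
    ·  B  N  B  M  E  N  Z  Q  F
 ·  0  0  0  0  0  0  0  0  0  0
 E  0  0  0  0  0  1  1  1  1  1
 M  0  0  0  0  1  1  1  1  1  1
 N  0  0  1  1  1  1  2  2  2  2
 Q  0  0  1  1  1  1  2  2  3  3
 E  0  0  1  1  1  2  2  2  3  3
 B  0  1  1  2  2  2  2  2  3  3
 Q  0  1  1  2  2  2  2  2  3  3
 M  0  1  1  2  3  3  3  3  3  3
dp[8][9] = 3. One LCS (by backtracking along matches): ENQ.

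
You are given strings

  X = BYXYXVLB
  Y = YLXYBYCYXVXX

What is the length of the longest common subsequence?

5

Let dp[i][j] be the LCS length of the first i characters of X and the first j characters of Y. dp[i][j] = dp[i-1][j-1]+1 when the i-th and j-th characters match, else max(dp[i-1][j], dp[i][j-1]).
    ·  Y  L  X  Y  B  Y  C  Y  X  V  X  X
 ·  0  0  0  0  0  0  0  0  0  0  0  0  0
 B  0  0  0  0  0  1  1  1  1  1  1  1  1
 Y  0  1  1  1  1  1  2  2  2  2  2  2  2
 X  0  1  1  2  2  2  2  2  2  3  3  3  3
 Y  0  1  1  2  3  3  3  3  3  3  3  3  3
 X  0  1  1  2  3  3  3  3  3  4  4  4  4
 V  0  1  1  2  3  3  3  3  3  4  5  5  5
 L  0  1  2  2  3  3  3  3  3  4  5  5  5
 B  0  1  2  2  3  4  4  4  4  4  5  5  5
dp[8][12] = 5. One LCS (by backtracking along matches): BYYXV.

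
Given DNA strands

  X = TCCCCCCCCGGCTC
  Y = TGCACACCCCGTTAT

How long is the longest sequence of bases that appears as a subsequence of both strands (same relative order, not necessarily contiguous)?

Pick T at X[1]=Y[1], then C at X[2]=Y[3], then C at X[3]=Y[5], then C at X[6]=Y[7], then C at X[7]=Y[8], then C at X[8]=Y[9], then C at X[9]=Y[10], then G at X[10]=Y[11], then T at X[13]=Y[15]; all 9 bases appear in both, in order. dp[14][15] = 9 confirms this is the maximum.

9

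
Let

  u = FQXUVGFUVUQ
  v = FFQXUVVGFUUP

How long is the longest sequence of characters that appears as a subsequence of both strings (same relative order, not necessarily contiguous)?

Let dp[i][j] be the LCS length of the first i characters of u and the first j characters of v. dp[i][j] = dp[i-1][j-1]+1 when the i-th and j-th characters match, else max(dp[i-1][j], dp[i][j-1]).
    ·  F  F  Q  X  U  V  V  G  F  U  U  P
 ·  0  0  0  0  0  0  0  0  0  0  0  0  0
 F  0  1  1  1  1  1  1  1  1  1  1  1  1
 Q  0  1  1  2  2  2  2  2  2  2  2  2  2
 X  0  1  1  2  3  3  3  3  3  3  3  3  3
 U  0  1  1  2  3  4  4  4  4  4  4  4  4
 V  0  1  1  2  3  4  5  5  5  5  5  5  5
 G  0  1  1  2  3  4  5  5  6  6  6  6  6
 F  0  1  2  2  3  4  5  5  6  7  7  7  7
 U  0  1  2  2  3  4  5  5  6  7  8  8  8
 V  0  1  2  2  3  4  5  6  6  7  8  8  8
 U  0  1  2  2  3  4  5  6  6  7  8  9  9
 Q  0  1  2  3  3  4  5  6  6  7  8  9  9
dp[11][12] = 9. One LCS (by backtracking along matches): FQXUVGFUU.

9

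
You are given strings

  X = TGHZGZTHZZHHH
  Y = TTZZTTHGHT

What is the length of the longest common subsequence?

Let dp[i][j] be the LCS length of the first i characters of X and the first j characters of Y. dp[i][j] = dp[i-1][j-1]+1 when the i-th and j-th characters match, else max(dp[i-1][j], dp[i][j-1]).
    ·  T  T  Z  Z  T  T  H  G  H  T
 ·  0  0  0  0  0  0  0  0  0  0  0
 T  0  1  1  1  1  1  1  1  1  1  1
 G  0  1  1  1  1  1  1  1  2  2  2
 H  0  1  1  1  1  1  1  2  2  3  3
 Z  0  1  1  2  2  2  2  2  2  3  3
 G  0  1  1  2  2  2  2  2  3  3  3
 Z  0  1  1  2  3  3  3  3  3  3  3
 T  0  1  2  2  3  4  4  4  4  4  4
 H  0  1  2  2  3  4  4  5  5  5  5
 Z  0  1  2  3  3  4  4  5  5  5  5
 Z  0  1  2  3  4  4  4  5  5  5  5
 H  0  1  2  3  4  4  4  5  5  6  6
 H  0  1  2  3  4  4  4  5  5  6  6
 H  0  1  2  3  4  4  4  5  5  6  6
dp[13][10] = 6. One LCS (by backtracking along matches): TZZTHH.

6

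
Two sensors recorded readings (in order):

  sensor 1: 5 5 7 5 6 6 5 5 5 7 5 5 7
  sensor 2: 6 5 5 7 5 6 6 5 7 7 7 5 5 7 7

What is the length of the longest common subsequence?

Pick 5 (sensor 1 #1, sensor 2 #2), 5 (sensor 1 #2, sensor 2 #3), 7 (sensor 1 #3, sensor 2 #4), 5 (sensor 1 #4, sensor 2 #5), 6 (sensor 1 #5, sensor 2 #6), 6 (sensor 1 #6, sensor 2 #7), 5 (sensor 1 #7, sensor 2 #8), 5 (sensor 1 #8, sensor 2 #12), 5 (sensor 1 #9, sensor 2 #13), 7 (sensor 1 #10, sensor 2 #14), 7 (sensor 1 #13, sensor 2 #15); all 11 values appear in both, in order. The LCS DP gives dp[13][15] = 11, so this is optimal.

11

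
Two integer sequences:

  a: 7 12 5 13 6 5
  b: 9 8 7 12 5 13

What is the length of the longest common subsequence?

Let dp[i][j] be the LCS length of the first i values of a and the first j values of b. dp[i][j] = dp[i-1][j-1]+1 when the i-th and j-th values match, else max(dp[i-1][j], dp[i][j-1]).
    ·  9  8  7 12  5 13
 ·  0  0  0  0  0  0  0
 7  0  0  0  1  1  1  1
12  0  0  0  1  2  2  2
 5  0  0  0  1  2  3  3
13  0  0  0  1  2  3  4
 6  0  0  0  1  2  3  4
 5  0  0  0  1  2  3  4
dp[6][6] = 4. One LCS (by backtracking along matches): 7, 12, 5, 13.

4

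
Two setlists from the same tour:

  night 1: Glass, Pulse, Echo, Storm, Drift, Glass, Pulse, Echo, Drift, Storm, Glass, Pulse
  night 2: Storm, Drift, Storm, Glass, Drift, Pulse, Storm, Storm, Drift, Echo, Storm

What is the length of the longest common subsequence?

6

Taking Glass (night 1 #1, night 2 #4) → Pulse (night 1 #2, night 2 #6) → Storm (night 1 #4, night 2 #8) → Drift (night 1 #5, night 2 #9) → Echo (night 1 #8, night 2 #10) → Storm (night 1 #10, night 2 #11) gives a common subsequence of length 6. The LCS DP gives dp[12][11] = 6, so this is optimal.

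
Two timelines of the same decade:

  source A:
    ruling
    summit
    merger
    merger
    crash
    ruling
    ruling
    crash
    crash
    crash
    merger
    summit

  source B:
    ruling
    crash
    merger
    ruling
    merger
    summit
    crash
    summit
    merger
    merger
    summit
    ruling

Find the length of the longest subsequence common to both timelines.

6

One common subsequence of length 6: ruling (source A #1, source B #1) → merger (source A #3, source B #3) → merger (source A #4, source B #5) → crash (source A #5, source B #7) → merger (source A #11, source B #10) → summit (source A #12, source B #11), and the DP table's final entry dp[12][12] is also 6, so no common subsequence is longer.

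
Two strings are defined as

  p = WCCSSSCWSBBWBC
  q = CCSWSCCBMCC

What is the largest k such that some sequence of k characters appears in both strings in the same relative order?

7

Pick C at p[2]=q[1] → C at p[3]=q[2] → S at p[4]=q[3] → S at p[5]=q[5] → C at p[7]=q[7] → B at p[10]=q[8] → C at p[14]=q[11]; all 7 characters appear in both, in order. The LCS DP gives dp[14][11] = 7, so this is optimal.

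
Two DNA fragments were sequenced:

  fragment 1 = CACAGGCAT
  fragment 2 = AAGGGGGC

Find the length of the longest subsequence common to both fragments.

5

Match A (fragment 1 #2, fragment 2 #1); then A (fragment 1 #4, fragment 2 #2); then G (fragment 1 #5, fragment 2 #6); then G (fragment 1 #6, fragment 2 #7); then C (fragment 1 #7, fragment 2 #8) — 5 bases in the same relative order in both, and the DP table's final entry dp[9][8] is also 5, so no common subsequence is longer.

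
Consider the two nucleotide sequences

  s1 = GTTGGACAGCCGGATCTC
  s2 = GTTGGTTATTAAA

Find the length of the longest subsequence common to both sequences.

One common subsequence of length 8: G [1,1]; then T [2,2]; then T [3,3]; then G [4,4]; then G [5,5]; then A [6,11]; then A [8,12]; then A [14,13], and the DP table's final entry dp[18][13] is also 8, so no common subsequence is longer.

8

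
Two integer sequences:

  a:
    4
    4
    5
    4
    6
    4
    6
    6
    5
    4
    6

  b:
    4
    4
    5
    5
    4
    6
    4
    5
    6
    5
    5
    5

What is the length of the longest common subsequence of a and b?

Pick 4 at a[1]=b[1] → 4 at a[2]=b[2] → 5 at a[3]=b[4] → 4 at a[4]=b[5] → 6 at a[5]=b[6] → 4 at a[6]=b[7] → 6 at a[7]=b[9] → 5 at a[9]=b[12]; all 8 values appear in both, in order, and the DP table's final entry dp[11][12] is also 8, so no common subsequence is longer.

8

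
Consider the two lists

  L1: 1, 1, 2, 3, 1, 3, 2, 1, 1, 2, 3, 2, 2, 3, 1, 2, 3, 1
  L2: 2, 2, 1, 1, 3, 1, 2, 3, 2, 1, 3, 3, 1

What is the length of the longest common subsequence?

10

Taking 1 [1,3] → 1 [2,4] → 3 [4,5] → 1 [5,6] → 3 [6,8] → 2 [7,9] → 1 [9,10] → 3 [14,11] → 3 [17,12] → 1 [18,13] gives a common subsequence of length 10. dp[18][13] = 10 confirms this is the maximum.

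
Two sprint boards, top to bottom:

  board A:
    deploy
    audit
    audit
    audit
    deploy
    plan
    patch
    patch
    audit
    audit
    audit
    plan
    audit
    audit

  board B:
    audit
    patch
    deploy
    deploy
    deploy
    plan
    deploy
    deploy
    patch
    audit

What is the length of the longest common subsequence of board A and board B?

5

Match deploy (board A #1, board B #4), then deploy (board A #5, board B #5), then plan (board A #6, board B #6), then patch (board A #8, board B #9), then audit (board A #14, board B #10) — 5 tasks in the same relative order in both. Since dp[14][10] = 5, nothing longer is possible.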